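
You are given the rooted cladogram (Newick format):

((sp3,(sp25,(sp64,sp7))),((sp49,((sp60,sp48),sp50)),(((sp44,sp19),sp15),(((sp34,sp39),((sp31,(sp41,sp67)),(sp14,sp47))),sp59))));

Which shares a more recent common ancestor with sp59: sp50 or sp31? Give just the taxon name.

sp31

The MRCA of sp59 and sp31 subtends (((sp34,sp39),((sp31,(sp41,sp67)),(sp14,sp47))),sp59) (8 taxa).
The MRCA of sp59 and sp50 subtends ((sp49,((sp60,sp48),sp50)),(((sp44,sp19),sp15),(((sp34,sp39),((sp31,(sp41,sp67)),(sp14,sp47))),sp59))) (15 taxa).
The first is nested inside the second, so sp59 shares a more recent common ancestor with sp31.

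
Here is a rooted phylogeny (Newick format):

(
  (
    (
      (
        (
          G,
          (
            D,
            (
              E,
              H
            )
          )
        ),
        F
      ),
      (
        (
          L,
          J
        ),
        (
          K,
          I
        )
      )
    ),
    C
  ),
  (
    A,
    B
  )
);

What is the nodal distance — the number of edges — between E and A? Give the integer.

9

The MRCA of E and A is the root of the tree.
From E up to that node: 7 branches. From A up to the same node: 2 branches. Total: 7 + 2 = 9.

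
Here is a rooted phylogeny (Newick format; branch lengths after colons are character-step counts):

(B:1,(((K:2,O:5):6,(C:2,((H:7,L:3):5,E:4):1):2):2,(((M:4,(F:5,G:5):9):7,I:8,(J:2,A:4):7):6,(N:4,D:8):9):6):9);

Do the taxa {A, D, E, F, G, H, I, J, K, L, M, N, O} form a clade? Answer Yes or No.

The MRCA of the listed taxa subtends (((K,O),(C,((H,L),E))),(((M,(F,G)),I,(J,A)),(N,D))).
That clade also contains C, which is not in the proposed group, so the group is not monophyletic.

No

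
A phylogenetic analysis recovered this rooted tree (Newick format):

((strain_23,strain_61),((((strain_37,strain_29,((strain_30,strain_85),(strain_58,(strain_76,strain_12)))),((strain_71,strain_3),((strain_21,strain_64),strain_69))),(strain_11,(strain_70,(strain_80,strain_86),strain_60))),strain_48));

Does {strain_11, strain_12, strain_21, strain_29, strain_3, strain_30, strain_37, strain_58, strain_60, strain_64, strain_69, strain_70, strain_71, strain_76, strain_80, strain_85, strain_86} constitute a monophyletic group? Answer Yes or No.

Yes

The most recent common ancestor of these taxa subtends (((strain_37,strain_29,((strain_30,strain_85),(strain_58,(strain_76,strain_12)))),((strain_71,strain_3),((strain_21,strain_64),strain_69))),(strain_11,(strain_70,(strain_80,strain_86),strain_60))).
That clade has exactly 17 tips — every listed taxon and nothing else — so the group is monophyletic.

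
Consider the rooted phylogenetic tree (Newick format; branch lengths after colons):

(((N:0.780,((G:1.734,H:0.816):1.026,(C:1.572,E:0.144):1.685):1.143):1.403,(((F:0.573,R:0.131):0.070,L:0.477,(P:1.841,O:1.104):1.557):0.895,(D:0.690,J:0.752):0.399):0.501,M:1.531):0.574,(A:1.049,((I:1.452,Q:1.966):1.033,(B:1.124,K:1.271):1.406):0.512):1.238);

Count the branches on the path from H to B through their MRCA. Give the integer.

9

The MRCA of H and B is the root of the tree.
From H up to that node: 5 branches. From B up to the same node: 4 branches. Total: 5 + 4 = 9.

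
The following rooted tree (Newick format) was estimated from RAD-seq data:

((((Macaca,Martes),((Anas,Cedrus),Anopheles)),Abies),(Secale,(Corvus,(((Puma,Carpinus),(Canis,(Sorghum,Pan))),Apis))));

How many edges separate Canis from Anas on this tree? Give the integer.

The MRCA of Canis and Anas is the root of the tree.
From Canis up to that node: 6 branches. From Anas up to the same node: 5 branches. Total: 6 + 5 = 11.

11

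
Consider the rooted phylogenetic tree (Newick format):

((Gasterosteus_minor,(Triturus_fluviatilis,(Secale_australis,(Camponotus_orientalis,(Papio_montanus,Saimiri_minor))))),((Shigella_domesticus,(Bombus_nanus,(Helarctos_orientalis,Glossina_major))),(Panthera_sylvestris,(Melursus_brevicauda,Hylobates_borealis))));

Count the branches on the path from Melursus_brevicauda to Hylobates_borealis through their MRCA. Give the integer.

The MRCA of Melursus_brevicauda and Hylobates_borealis is the node subtending (Melursus_brevicauda,Hylobates_borealis).
From Melursus_brevicauda up to that node: 1 branch. From Hylobates_borealis up to the same node: 1 branch. Total: 1 + 1 = 2.

2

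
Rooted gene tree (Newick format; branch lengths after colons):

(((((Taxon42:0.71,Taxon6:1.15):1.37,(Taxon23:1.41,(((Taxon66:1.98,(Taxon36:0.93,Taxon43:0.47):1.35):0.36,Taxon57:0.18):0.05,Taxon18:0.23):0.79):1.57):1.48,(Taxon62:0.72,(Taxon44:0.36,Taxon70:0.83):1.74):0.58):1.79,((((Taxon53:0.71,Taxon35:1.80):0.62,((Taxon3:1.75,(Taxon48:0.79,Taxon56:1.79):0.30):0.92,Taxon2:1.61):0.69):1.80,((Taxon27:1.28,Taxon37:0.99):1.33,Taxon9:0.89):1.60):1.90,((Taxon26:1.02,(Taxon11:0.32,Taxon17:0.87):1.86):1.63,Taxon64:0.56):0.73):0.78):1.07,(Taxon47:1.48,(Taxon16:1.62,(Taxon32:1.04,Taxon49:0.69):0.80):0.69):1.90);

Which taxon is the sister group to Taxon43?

Taxon36

Taxon43 attaches to the tree at the node subtending (Taxon36,Taxon43).
The other lineage descending from that same node — the sister group — is the single tip Taxon36.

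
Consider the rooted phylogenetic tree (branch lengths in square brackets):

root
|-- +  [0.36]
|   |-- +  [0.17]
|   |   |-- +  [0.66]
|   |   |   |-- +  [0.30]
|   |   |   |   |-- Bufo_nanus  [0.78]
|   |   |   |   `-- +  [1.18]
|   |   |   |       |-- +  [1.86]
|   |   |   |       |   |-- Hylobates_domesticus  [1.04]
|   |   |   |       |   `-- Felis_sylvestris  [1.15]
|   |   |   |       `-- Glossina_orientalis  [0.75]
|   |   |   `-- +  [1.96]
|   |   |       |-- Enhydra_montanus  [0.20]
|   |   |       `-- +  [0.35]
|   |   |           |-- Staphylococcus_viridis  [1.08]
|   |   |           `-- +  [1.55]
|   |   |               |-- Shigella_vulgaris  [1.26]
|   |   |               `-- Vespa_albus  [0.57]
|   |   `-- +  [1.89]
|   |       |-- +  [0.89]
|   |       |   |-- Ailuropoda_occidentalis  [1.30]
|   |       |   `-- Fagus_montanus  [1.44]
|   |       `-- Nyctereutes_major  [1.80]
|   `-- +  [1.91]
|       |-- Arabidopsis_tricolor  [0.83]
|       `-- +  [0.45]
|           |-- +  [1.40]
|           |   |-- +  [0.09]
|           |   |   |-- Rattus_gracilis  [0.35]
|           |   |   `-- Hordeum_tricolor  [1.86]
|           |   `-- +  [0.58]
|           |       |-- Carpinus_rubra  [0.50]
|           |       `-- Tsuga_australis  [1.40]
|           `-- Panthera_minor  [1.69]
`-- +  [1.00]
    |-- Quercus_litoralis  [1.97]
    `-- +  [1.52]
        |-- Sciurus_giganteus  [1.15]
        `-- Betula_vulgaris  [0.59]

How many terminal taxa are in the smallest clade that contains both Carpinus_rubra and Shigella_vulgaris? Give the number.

17

The MRCA of Carpinus_rubra and Shigella_vulgaris is the node subtending ((((Bufo_nanus,((Hylobates_domesticus,Felis_sylvestris),Glossina_orientalis)),(Enhydra_montanus,(Staphylococcus_viridis,(Shigella_vulgaris,Vespa_albus)))),((Ailuropoda_occidentalis,Fagus_montanus),Nyctereutes_major)),(Arabidopsis_tricolor,(((Rattus_gracilis,Hordeum_tricolor),(Carpinus_rubra,Tsuga_australis)),Panthera_minor))).
That clade contains 17 terminal taxa: Ailuropoda_occidentalis, Arabidopsis_tricolor, Bufo_nanus, Carpinus_rubra, Enhydra_montanus, Fagus_montanus, Felis_sylvestris, Glossina_orientalis, Hordeum_tricolor, Hylobates_domesticus, Nyctereutes_major, Panthera_minor, Rattus_gracilis, Shigella_vulgaris, Staphylococcus_viridis, Tsuga_australis, Vespa_albus.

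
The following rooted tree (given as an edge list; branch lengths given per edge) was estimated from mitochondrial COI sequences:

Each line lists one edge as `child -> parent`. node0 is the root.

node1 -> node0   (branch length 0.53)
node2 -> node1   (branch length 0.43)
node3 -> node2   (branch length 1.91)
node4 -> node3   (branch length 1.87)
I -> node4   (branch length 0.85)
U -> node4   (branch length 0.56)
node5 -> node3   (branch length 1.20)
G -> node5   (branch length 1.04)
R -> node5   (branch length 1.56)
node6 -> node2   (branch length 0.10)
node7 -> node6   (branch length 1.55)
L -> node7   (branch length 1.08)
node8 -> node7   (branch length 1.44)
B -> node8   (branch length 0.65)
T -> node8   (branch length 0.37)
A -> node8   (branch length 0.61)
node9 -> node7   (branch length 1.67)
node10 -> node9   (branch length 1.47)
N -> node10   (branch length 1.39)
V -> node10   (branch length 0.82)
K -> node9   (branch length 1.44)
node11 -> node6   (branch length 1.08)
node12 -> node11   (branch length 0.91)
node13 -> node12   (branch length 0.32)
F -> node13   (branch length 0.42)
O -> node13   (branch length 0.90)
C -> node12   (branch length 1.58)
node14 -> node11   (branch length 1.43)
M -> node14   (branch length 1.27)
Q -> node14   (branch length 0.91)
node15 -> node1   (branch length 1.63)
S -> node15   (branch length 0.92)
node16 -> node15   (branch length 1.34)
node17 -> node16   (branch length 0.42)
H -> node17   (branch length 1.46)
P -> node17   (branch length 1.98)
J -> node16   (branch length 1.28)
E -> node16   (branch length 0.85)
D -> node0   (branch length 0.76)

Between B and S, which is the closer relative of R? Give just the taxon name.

The MRCA of R and B subtends (((I,U),(G,R)),((L,(B,T,A),((N,V),K)),(((F,O),C),(M,Q)))) (16 taxa).
The MRCA of R and S subtends ((((I,U),(G,R)),((L,(B,T,A),((N,V),K)),(((F,O),C),(M,Q)))),(S,((H,P),J,E))) (21 taxa).
The first is nested inside the second, so R shares a more recent common ancestor with B.

B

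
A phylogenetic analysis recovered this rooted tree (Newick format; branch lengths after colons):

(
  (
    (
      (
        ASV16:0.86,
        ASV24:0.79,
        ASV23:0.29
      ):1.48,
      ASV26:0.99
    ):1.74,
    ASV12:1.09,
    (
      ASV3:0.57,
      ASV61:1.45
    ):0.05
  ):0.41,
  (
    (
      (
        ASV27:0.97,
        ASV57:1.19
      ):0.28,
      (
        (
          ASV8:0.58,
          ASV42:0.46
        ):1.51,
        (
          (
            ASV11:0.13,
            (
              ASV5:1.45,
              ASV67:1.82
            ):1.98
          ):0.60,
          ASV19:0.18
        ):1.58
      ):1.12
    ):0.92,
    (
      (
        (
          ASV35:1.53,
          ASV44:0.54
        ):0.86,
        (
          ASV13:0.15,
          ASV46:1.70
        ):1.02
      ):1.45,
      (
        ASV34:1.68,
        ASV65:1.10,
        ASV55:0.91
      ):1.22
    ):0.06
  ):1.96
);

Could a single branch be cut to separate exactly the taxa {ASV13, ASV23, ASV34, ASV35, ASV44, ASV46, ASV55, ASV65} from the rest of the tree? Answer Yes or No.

The MRCA of the listed taxa is the root, so the smallest clade containing them is the whole tree.
That clade also contains ASV11, ASV12, ASV16, ASV19, ASV24, ASV26, ASV27, ASV3, ASV42, ASV5, ASV57, ASV61, ASV67, ASV8, which are not in the proposed group, so the group is not monophyletic.

No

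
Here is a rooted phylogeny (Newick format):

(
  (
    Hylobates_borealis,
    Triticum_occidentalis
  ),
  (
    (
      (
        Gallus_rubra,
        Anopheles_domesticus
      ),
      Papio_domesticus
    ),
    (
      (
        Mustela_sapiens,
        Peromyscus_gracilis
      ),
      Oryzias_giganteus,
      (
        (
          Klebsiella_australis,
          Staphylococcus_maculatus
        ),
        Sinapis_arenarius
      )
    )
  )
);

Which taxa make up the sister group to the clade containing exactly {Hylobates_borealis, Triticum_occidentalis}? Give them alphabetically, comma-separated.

The clade containing exactly {Hylobates_borealis, Triticum_occidentalis} attaches directly to the root of the tree.
The other lineage descending from that same node — the sister group — is (((Gallus_rubra,Anopheles_domesticus),Papio_domesticus),((Mustela_sapiens,Peromyscus_gracilis),Oryzias_giganteus,((Klebsiella_australis,Staphylococcus_maculatus),Sinapis_arenarius))); its 9 tips in alphabetical order are the answer.

Anopheles_domesticus, Gallus_rubra, Klebsiella_australis, Mustela_sapiens, Oryzias_giganteus, Papio_domesticus, Peromyscus_gracilis, Sinapis_arenarius, Staphylococcus_maculatus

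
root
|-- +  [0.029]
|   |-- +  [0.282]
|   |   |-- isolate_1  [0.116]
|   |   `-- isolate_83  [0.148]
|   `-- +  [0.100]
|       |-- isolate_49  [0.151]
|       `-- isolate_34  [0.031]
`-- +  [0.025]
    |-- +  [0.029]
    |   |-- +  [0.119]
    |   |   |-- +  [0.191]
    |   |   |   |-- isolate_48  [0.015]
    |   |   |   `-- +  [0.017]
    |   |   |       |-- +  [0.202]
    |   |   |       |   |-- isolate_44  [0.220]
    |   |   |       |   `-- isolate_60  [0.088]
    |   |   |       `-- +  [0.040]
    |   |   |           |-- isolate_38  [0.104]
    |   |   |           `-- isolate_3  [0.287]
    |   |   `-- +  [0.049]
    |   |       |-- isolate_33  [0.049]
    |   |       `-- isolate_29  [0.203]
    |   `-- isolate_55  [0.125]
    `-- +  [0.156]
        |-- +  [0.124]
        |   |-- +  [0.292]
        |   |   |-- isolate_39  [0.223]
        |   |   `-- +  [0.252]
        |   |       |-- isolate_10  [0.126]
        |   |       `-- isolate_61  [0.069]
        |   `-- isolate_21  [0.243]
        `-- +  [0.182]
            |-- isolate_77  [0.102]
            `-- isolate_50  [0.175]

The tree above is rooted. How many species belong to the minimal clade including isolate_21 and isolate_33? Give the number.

14

The MRCA of isolate_21 and isolate_33 is the node subtending ((((isolate_48,((isolate_44,isolate_60),(isolate_38,isolate_3))),(isolate_33,isolate_29)),isolate_55),(((isolate_39,(isolate_10,isolate_61)),isolate_21),(isolate_77,isolate_50))).
That clade contains 14 terminal taxa: isolate_10, isolate_21, isolate_29, isolate_3, isolate_33, isolate_38, isolate_39, isolate_44, isolate_48, isolate_50, isolate_55, isolate_60, isolate_61, isolate_77.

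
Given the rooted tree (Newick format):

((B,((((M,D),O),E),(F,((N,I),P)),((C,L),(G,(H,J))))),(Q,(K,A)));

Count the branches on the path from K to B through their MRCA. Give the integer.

The MRCA of K and B is the root of the tree.
From K up to that node: 3 branches. From B up to the same node: 2 branches. Total: 3 + 2 = 5.

5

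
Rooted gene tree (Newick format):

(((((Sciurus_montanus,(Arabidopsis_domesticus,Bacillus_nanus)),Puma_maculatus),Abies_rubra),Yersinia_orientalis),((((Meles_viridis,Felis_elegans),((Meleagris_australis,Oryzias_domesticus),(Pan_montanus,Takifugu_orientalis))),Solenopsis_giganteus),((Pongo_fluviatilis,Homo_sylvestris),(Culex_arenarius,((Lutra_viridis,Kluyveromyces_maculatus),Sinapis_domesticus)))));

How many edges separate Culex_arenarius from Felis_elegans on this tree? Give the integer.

The MRCA of Culex_arenarius and Felis_elegans is the node subtending ((((Meles_viridis,Felis_elegans),((Meleagris_australis,Oryzias_domesticus),(Pan_montanus,Takifugu_orientalis))),Solenopsis_giganteus),((Pongo_fluviatilis,Homo_sylvestris),(Culex_arenarius,((Lutra_viridis,Kluyveromyces_maculatus),Sinapis_domesticus)))).
From Culex_arenarius up to that node: 3 branches. From Felis_elegans up to the same node: 4 branches. Total: 3 + 4 = 7.

7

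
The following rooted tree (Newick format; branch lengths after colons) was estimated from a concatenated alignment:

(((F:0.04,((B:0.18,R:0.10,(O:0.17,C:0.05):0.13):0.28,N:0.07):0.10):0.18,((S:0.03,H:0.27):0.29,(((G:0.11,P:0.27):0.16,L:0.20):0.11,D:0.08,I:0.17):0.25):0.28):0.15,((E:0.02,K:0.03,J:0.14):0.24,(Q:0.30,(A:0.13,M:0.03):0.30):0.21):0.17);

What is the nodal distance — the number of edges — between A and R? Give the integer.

The MRCA of A and R is the root of the tree.
From A up to that node: 4 branches. From R up to the same node: 5 branches. Total: 4 + 5 = 9.

9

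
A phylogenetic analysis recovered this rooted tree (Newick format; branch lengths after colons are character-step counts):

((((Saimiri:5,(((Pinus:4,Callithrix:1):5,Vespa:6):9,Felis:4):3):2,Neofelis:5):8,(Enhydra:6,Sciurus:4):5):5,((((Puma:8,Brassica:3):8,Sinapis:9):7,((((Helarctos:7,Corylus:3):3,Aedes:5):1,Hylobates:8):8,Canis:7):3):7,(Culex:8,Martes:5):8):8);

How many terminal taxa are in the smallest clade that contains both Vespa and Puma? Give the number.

The MRCA of Vespa and Puma is the root, so the clade is the entire tree.
That clade contains 18 terminal taxa: Aedes, Brassica, Callithrix, Canis, Corylus, Culex, Enhydra, Felis, Helarctos, Hylobates, Martes, Neofelis, Pinus, Puma, Saimiri, Sciurus, Sinapis, Vespa.

18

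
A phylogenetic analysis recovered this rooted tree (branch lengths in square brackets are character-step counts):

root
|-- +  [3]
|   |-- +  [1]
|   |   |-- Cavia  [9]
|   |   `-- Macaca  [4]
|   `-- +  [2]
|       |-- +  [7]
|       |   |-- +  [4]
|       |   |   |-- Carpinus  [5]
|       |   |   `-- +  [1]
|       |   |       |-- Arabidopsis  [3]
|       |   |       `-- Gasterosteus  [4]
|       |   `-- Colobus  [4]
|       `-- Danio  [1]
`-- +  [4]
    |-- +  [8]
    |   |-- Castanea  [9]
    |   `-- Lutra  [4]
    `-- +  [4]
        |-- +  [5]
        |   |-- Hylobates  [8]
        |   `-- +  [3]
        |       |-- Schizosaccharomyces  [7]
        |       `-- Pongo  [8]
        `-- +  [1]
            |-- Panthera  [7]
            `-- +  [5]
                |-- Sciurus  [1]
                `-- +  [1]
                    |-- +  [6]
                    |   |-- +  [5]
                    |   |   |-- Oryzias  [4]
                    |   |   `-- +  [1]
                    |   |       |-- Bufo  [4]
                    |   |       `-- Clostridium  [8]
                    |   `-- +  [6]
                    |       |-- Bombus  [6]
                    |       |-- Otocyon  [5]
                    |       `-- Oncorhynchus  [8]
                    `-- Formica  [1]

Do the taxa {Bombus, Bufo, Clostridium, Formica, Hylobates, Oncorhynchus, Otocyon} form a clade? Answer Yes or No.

No

The MRCA of the listed taxa subtends ((Hylobates,(Schizosaccharomyces,Pongo)),(Panthera,(Sciurus,(((Oryzias,(Bufo,Clostridium)),(Bombus,Otocyon,Oncorhynchus)),Formica)))).
That clade also contains Oryzias, Panthera, Pongo, Schizosaccharomyces, Sciurus, which are not in the proposed group, so the group is not monophyletic.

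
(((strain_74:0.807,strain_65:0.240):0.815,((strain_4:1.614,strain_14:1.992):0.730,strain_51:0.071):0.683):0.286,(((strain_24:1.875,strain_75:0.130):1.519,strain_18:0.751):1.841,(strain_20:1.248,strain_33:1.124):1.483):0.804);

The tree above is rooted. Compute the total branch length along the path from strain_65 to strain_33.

4.752

The path runs strain_65 → … → MRCA → … → strain_33; the MRCA is the root of the tree.
Branch lengths along that path: 0.240 + 0.815 + 0.286 + 0.804 + 1.483 + 1.124 = 4.752.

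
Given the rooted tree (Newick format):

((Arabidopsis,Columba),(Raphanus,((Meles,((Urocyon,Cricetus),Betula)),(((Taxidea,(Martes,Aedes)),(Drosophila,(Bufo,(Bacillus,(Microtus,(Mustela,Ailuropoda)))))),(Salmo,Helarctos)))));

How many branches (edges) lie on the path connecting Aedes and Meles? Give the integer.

7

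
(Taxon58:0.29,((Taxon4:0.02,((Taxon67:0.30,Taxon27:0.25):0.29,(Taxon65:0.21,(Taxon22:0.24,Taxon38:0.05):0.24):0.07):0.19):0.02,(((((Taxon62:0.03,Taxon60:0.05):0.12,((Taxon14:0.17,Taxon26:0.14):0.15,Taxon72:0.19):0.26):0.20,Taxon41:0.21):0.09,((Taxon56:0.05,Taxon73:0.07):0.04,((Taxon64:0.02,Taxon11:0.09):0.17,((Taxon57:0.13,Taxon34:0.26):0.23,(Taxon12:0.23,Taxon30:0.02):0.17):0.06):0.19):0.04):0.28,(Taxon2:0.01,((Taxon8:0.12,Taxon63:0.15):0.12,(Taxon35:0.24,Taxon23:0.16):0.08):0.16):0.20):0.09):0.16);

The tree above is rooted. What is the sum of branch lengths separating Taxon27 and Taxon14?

1.99

The path runs Taxon27 → … → MRCA → … → Taxon14; the MRCA is the node subtending ((Taxon4,((Taxon67,Taxon27),(Taxon65,(Taxon22,Taxon38)))),(((((Taxon62,Taxon60),((Taxon14,Taxon26),Taxon72)),Taxon41),((Taxon56,Taxon73),((Taxon64,Taxon11),((Taxon57,Taxon34),(Taxon12,Taxon30))))),(Taxon2,((Taxon8,Taxon63),(Taxon35,Taxon23))))).
Branch lengths along that path: 0.25 + 0.29 + 0.19 + 0.02 + 0.09 + 0.28 + 0.09 + 0.20 + 0.26 + 0.15 + 0.17 = 1.99.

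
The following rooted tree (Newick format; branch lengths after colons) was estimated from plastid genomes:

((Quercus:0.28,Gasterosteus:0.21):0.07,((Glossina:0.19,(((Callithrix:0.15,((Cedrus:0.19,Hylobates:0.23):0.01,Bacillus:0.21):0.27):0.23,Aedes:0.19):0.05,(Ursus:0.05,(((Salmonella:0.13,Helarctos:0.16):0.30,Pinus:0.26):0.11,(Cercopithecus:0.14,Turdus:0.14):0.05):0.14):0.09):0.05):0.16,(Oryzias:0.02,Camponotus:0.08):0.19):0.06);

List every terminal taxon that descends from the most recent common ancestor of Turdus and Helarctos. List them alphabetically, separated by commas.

Cercopithecus, Helarctos, Pinus, Salmonella, Turdus

Tracing Turdus: it sits inside (Cercopithecus,Turdus).
Tracing Helarctos: it sits inside (Salmonella,Helarctos).
The smallest clade enclosing both is (((Salmonella,Helarctos),Pinus),(Cercopithecus,Turdus)); the answer is its 5 terminal taxa in alphabetical order.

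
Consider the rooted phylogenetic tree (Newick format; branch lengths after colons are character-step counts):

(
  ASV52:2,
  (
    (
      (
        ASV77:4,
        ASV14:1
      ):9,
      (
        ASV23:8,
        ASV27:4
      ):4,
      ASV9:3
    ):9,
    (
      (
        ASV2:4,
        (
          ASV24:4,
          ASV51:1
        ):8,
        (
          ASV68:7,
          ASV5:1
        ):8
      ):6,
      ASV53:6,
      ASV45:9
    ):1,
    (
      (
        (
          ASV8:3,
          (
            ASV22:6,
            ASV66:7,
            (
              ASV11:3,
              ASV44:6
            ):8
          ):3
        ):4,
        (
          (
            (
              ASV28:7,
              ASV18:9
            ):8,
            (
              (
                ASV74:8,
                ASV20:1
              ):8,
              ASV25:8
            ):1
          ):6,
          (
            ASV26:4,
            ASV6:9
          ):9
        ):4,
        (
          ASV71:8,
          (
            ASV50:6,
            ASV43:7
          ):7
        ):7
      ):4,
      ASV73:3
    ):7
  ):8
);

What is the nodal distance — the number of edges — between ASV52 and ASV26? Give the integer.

7

The MRCA of ASV52 and ASV26 is the root of the tree.
From ASV52 up to that node: 1 branch. From ASV26 up to the same node: 6 branches. Total: 1 + 6 = 7.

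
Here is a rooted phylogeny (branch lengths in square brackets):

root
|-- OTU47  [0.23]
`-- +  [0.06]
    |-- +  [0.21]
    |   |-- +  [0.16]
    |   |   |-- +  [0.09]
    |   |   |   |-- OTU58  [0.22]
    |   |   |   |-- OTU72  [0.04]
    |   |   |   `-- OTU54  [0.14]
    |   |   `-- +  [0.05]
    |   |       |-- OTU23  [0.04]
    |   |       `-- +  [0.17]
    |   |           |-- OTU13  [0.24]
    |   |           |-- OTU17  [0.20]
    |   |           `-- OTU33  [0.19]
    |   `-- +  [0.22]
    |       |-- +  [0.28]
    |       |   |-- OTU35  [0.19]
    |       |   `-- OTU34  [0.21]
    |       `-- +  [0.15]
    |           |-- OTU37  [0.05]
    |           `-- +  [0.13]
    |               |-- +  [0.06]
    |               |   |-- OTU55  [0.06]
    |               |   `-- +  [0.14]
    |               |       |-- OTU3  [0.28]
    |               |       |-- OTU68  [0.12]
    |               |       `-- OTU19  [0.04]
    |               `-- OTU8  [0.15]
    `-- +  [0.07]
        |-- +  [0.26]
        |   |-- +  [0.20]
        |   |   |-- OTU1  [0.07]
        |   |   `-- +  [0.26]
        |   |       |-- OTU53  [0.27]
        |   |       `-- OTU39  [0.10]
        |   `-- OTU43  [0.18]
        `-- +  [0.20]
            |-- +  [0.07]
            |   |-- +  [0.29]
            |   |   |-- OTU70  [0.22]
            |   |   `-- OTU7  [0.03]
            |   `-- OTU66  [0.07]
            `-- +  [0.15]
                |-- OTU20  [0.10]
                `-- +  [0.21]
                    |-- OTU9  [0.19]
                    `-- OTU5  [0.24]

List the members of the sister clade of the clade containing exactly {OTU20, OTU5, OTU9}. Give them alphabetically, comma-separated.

The clade containing exactly {OTU20, OTU5, OTU9} attaches to the tree at the node subtending (((OTU70,OTU7),OTU66),(OTU20,(OTU9,OTU5))).
The other lineage descending from that same node — the sister group — is ((OTU70,OTU7),OTU66); its 3 tips in alphabetical order are the answer.

OTU66, OTU7, OTU70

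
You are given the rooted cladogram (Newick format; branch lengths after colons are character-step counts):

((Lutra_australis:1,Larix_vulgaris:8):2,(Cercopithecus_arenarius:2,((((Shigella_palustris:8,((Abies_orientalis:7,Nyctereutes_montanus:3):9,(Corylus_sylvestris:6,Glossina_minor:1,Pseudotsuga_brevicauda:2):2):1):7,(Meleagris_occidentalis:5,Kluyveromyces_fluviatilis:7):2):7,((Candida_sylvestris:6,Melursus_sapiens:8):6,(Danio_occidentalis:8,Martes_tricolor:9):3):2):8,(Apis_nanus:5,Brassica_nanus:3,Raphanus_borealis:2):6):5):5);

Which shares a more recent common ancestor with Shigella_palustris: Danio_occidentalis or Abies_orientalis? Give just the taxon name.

Abies_orientalis

The MRCA of Shigella_palustris and Abies_orientalis subtends (Shigella_palustris,((Abies_orientalis,Nyctereutes_montanus),(Corylus_sylvestris,Glossina_minor,Pseudotsuga_brevicauda))) (6 taxa).
The MRCA of Shigella_palustris and Danio_occidentalis subtends (((Shigella_palustris,((Abies_orientalis,Nyctereutes_montanus),(Corylus_sylvestris,Glossina_minor,Pseudotsuga_brevicauda))),(Meleagris_occidentalis,Kluyveromyces_fluviatilis)),((Candida_sylvestris,Melursus_sapiens),(Danio_occidentalis,Martes_tricolor))) (12 taxa).
The first is nested inside the second, so Shigella_palustris shares a more recent common ancestor with Abies_orientalis.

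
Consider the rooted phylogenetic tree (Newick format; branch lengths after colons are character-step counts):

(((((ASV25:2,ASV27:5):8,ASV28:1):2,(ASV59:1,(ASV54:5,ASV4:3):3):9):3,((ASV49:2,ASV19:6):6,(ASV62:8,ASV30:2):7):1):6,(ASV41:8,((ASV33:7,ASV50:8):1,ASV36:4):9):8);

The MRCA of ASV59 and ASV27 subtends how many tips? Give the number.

6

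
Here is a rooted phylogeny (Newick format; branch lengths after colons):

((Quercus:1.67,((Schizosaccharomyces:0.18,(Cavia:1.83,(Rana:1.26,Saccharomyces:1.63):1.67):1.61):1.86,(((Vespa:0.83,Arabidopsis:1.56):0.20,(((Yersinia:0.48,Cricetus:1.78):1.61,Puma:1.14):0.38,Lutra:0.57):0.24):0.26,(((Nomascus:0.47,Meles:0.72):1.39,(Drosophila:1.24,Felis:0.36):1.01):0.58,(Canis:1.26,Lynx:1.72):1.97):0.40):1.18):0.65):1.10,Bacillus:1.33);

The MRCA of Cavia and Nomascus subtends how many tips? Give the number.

The MRCA of Cavia and Nomascus is the node subtending ((Schizosaccharomyces,(Cavia,(Rana,Saccharomyces))),(((Vespa,Arabidopsis),(((Yersinia,Cricetus),Puma),Lutra)),(((Nomascus,Meles),(Drosophila,Felis)),(Canis,Lynx)))).
That clade contains 16 terminal taxa: Arabidopsis, Canis, Cavia, Cricetus, Drosophila, Felis, Lutra, Lynx, Meles, Nomascus, Puma, Rana, Saccharomyces, Schizosaccharomyces, Vespa, Yersinia.

16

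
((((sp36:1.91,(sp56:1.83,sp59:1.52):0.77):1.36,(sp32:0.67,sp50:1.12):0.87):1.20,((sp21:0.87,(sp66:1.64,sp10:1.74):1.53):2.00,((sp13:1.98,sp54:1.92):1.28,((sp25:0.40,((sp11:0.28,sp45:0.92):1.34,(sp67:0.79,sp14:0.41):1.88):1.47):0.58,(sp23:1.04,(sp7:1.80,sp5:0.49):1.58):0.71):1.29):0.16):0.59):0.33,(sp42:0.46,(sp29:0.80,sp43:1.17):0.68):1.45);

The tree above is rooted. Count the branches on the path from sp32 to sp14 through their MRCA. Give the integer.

10

The MRCA of sp32 and sp14 is the node subtending (((sp36,(sp56,sp59)),(sp32,sp50)),((sp21,(sp66,sp10)),((sp13,sp54),((sp25,((sp11,sp45),(sp67,sp14))),(sp23,(sp7,sp5)))))).
From sp32 up to that node: 3 branches. From sp14 up to the same node: 7 branches. Total: 3 + 7 = 10.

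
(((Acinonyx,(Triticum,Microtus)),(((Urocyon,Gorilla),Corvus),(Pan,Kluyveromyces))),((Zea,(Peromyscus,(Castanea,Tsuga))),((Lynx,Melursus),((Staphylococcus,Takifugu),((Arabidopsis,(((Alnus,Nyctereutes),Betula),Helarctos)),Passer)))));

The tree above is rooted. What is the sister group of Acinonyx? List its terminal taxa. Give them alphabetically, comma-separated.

Microtus, Triticum

Acinonyx attaches to the tree at the node subtending (Acinonyx,(Triticum,Microtus)).
The other lineage descending from that same node — the sister group — is (Triticum,Microtus); its 2 tips in alphabetical order are the answer.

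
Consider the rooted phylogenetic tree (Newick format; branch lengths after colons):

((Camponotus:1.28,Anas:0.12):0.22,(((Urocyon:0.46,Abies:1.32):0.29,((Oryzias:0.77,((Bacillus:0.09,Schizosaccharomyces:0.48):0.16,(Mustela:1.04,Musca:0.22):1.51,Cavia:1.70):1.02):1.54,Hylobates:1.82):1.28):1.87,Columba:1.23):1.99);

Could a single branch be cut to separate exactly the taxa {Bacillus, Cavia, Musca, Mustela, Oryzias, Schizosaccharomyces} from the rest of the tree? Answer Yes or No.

The most recent common ancestor of these taxa subtends (Oryzias,((Bacillus,Schizosaccharomyces),(Mustela,Musca),Cavia)).
That clade has exactly 6 tips — every listed taxon and nothing else — so the group is monophyletic.

Yes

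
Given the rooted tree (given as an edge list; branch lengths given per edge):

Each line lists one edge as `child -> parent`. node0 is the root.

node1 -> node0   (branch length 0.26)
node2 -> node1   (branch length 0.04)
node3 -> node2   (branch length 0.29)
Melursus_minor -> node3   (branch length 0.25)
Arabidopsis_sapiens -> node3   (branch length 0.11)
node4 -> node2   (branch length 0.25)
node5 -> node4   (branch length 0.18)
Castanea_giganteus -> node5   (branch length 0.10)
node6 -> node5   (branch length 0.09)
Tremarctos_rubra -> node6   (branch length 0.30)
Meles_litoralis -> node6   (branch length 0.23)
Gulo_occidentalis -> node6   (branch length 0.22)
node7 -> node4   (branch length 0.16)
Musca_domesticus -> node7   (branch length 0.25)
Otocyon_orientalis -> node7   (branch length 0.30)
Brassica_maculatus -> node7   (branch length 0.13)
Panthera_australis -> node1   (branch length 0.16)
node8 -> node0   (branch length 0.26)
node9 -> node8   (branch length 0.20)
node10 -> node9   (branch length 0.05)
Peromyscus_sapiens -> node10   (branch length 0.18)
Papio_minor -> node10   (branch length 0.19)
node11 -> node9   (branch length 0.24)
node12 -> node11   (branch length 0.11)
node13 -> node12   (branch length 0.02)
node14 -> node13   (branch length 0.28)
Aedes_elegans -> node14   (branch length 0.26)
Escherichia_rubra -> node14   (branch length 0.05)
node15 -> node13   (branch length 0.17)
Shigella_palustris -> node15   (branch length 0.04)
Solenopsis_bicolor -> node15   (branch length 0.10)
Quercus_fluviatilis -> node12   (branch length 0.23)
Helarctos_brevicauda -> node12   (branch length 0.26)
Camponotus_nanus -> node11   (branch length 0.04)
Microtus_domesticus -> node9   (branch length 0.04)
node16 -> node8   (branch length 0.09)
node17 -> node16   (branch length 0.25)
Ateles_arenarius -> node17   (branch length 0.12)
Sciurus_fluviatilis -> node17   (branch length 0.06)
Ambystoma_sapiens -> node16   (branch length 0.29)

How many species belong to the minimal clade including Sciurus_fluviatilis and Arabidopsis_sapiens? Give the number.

The MRCA of Sciurus_fluviatilis and Arabidopsis_sapiens is the root, so the clade is the entire tree.
That clade contains 23 terminal taxa: Aedes_elegans, Ambystoma_sapiens, Arabidopsis_sapiens, Ateles_arenarius, Brassica_maculatus, Camponotus_nanus, Castanea_giganteus, Escherichia_rubra, Gulo_occidentalis, Helarctos_brevicauda, Meles_litoralis, Melursus_minor, Microtus_domesticus, Musca_domesticus, Otocyon_orientalis, Panthera_australis, Papio_minor, Peromyscus_sapiens, Quercus_fluviatilis, Sciurus_fluviatilis, Shigella_palustris, Solenopsis_bicolor, Tremarctos_rubra.

23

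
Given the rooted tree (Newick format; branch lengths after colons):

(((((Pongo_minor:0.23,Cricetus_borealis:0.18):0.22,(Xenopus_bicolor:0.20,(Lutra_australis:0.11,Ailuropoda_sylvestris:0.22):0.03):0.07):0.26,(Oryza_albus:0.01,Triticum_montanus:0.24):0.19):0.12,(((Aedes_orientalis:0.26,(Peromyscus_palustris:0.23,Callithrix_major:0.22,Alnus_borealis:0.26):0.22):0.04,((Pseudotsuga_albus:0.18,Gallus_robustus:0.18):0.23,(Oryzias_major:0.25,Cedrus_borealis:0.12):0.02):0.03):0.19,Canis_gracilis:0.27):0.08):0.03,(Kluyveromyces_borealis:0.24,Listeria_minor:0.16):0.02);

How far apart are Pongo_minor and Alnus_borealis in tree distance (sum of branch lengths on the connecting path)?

The path runs Pongo_minor → … → MRCA → … → Alnus_borealis; the MRCA is the node subtending ((((Pongo_minor,Cricetus_borealis),(Xenopus_bicolor,(Lutra_australis,Ailuropoda_sylvestris))),(Oryza_albus,Triticum_montanus)),(((Aedes_orientalis,(Peromyscus_palustris,Callithrix_major,Alnus_borealis)),((Pseudotsuga_albus,Gallus_robustus),(Oryzias_major,Cedrus_borealis))),Canis_gracilis)).
Branch lengths along that path: 0.23 + 0.22 + 0.26 + 0.12 + 0.08 + 0.19 + 0.04 + 0.22 + 0.26 = 1.62.

1.62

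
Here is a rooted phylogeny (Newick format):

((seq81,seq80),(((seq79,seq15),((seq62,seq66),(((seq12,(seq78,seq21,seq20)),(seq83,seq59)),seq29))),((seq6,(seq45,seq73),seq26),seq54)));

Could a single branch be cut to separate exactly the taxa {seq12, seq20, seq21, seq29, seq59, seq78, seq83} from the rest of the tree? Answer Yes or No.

The most recent common ancestor of these taxa subtends (((seq12,(seq78,seq21,seq20)),(seq83,seq59)),seq29).
That clade has exactly 7 tips — every listed taxon and nothing else — so the group is monophyletic.

Yes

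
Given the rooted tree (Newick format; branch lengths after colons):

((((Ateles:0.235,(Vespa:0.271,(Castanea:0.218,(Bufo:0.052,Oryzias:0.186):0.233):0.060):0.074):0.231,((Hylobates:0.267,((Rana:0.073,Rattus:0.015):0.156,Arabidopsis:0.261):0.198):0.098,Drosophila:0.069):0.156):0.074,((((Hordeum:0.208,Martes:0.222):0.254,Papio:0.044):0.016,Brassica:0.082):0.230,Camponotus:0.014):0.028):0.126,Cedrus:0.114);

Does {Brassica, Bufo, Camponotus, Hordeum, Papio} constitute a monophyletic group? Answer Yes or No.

The MRCA of the listed taxa subtends (((Ateles,(Vespa,(Castanea,(Bufo,Oryzias)))),((Hylobates,((Rana,Rattus),Arabidopsis)),Drosophila)),((((Hordeum,Martes),Papio),Brassica),Camponotus)).
That clade also contains Arabidopsis, Ateles, Castanea, Drosophila, Hylobates, Martes, Oryzias, Rana, Rattus, Vespa, which are not in the proposed group, so the group is not monophyletic.

No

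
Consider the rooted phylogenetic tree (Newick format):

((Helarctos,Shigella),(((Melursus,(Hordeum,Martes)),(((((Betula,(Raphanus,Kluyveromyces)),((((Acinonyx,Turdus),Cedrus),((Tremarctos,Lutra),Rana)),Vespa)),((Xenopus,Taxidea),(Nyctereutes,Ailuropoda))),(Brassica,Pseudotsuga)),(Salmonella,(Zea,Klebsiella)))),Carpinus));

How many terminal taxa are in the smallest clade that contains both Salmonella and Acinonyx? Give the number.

19

The MRCA of Salmonella and Acinonyx is the node subtending (((((Betula,(Raphanus,Kluyveromyces)),((((Acinonyx,Turdus),Cedrus),((Tremarctos,Lutra),Rana)),Vespa)),((Xenopus,Taxidea),(Nyctereutes,Ailuropoda))),(Brassica,Pseudotsuga)),(Salmonella,(Zea,Klebsiella))).
That clade contains 19 terminal taxa: Acinonyx, Ailuropoda, Betula, Brassica, Cedrus, Klebsiella, Kluyveromyces, Lutra, Nyctereutes, Pseudotsuga, Rana, Raphanus, Salmonella, Taxidea, Tremarctos, Turdus, Vespa, Xenopus, Zea.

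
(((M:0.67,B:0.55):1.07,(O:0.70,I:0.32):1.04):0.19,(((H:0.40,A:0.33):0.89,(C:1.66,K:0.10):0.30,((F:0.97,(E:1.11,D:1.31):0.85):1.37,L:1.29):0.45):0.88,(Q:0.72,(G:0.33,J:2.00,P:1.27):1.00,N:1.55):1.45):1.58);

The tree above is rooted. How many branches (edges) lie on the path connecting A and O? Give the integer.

The MRCA of A and O is the root of the tree.
From A up to that node: 4 branches. From O up to the same node: 3 branches. Total: 4 + 3 = 7.

7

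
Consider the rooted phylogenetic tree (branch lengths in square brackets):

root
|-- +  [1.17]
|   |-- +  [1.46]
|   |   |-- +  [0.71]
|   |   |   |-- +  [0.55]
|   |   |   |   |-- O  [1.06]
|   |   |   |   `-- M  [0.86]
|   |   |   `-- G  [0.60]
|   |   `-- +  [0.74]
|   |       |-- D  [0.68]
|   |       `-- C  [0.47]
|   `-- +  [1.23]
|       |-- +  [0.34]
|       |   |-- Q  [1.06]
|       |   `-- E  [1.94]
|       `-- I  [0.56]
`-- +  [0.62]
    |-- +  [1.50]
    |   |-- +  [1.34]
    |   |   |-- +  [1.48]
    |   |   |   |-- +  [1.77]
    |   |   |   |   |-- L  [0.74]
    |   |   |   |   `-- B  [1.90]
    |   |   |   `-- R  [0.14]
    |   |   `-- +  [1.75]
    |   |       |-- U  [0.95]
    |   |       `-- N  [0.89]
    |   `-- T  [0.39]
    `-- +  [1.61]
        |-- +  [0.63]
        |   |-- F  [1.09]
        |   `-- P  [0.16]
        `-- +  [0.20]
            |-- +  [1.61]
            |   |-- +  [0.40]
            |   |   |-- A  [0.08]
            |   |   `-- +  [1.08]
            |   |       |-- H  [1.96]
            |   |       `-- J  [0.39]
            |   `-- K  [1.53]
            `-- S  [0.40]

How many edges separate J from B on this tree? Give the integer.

11

The MRCA of J and B is the node subtending (((((L,B),R),(U,N)),T),((F,P),(((A,(H,J)),K),S))).
From J up to that node: 6 branches. From B up to the same node: 5 branches. Total: 6 + 5 = 11.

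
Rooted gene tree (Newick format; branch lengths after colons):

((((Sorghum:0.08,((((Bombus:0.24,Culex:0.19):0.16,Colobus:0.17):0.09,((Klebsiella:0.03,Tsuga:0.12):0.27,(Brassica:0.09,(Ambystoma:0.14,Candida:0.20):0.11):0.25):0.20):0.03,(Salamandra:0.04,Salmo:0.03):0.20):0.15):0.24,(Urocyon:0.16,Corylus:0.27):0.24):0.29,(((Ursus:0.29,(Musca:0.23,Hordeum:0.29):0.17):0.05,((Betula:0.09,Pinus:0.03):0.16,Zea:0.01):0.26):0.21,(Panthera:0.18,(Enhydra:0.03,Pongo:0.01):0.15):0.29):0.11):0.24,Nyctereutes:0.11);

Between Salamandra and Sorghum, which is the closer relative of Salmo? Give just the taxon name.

Salamandra

The MRCA of Salmo and Salamandra subtends (Salamandra,Salmo) (2 taxa).
The MRCA of Salmo and Sorghum subtends (Sorghum,((((Bombus,Culex),Colobus),((Klebsiella,Tsuga),(Brassica,(Ambystoma,Candida)))),(Salamandra,Salmo))) (11 taxa).
The first is nested inside the second, so Salmo shares a more recent common ancestor with Salamandra.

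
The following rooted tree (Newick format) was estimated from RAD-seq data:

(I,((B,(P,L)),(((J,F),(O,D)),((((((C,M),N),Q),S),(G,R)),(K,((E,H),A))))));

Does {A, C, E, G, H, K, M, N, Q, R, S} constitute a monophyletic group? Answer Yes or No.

Yes

The most recent common ancestor of these taxa subtends ((((((C,M),N),Q),S),(G,R)),(K,((E,H),A))).
That clade has exactly 11 tips — every listed taxon and nothing else — so the group is monophyletic.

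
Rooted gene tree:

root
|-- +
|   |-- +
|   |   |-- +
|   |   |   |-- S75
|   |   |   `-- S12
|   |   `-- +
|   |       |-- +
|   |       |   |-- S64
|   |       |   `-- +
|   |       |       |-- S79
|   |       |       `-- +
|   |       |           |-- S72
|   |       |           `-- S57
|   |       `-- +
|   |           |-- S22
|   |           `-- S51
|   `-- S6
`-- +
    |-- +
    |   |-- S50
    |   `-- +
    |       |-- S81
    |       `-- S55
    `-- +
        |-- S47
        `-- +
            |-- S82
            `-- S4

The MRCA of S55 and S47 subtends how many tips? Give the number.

6

The MRCA of S55 and S47 is the node subtending ((S50,(S81,S55)),(S47,(S82,S4))).
That clade contains 6 terminal taxa: S4, S47, S50, S55, S81, S82.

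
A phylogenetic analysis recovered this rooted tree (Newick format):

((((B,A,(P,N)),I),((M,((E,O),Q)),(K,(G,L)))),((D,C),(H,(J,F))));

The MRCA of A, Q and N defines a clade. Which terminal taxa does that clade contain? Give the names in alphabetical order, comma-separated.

A, B, E, G, I, K, L, M, N, O, P, Q

Tracing A: it sits inside (B,A,(P,N)).
Tracing Q: it sits inside ((E,O),Q).
Tracing N: it sits inside (P,N).
The smallest clade enclosing all 3 is (((B,A,(P,N)),I),((M,((E,O),Q)),(K,(G,L)))); the answer is its 12 terminal taxa in alphabetical order.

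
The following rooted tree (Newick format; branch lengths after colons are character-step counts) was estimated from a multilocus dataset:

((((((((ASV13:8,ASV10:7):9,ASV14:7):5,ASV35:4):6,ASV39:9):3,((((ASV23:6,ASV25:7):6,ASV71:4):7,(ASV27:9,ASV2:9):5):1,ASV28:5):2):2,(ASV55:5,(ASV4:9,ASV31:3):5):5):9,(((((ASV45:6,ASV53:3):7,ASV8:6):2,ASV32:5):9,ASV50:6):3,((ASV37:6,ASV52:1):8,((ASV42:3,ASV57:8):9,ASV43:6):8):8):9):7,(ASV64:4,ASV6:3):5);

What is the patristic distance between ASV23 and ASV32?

The path runs ASV23 → … → MRCA → … → ASV32; the MRCA is the node subtending (((((((ASV13,ASV10),ASV14),ASV35),ASV39),((((ASV23,ASV25),ASV71),(ASV27,ASV2)),ASV28)),(ASV55,(ASV4,ASV31))),(((((ASV45,ASV53),ASV8),ASV32),ASV50),((ASV37,ASV52),((ASV42,ASV57),ASV43)))).
Branch lengths along that path: 6 + 6 + 7 + 1 + 2 + 2 + 9 + 9 + 3 + 9 + 5 = 59.

59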